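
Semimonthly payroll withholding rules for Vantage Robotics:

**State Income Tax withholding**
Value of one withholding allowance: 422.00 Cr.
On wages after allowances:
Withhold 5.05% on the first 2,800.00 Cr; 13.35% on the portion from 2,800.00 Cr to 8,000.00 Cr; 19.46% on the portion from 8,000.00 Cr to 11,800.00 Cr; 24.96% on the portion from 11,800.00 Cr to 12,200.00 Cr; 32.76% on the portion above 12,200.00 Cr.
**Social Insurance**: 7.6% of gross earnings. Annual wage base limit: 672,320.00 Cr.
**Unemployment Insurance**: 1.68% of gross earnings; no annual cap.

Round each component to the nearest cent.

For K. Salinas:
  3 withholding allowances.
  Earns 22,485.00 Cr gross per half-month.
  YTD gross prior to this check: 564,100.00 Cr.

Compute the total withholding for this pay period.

6,716.15 Cr

State Income Tax: taxable = 22,485.00 Cr − 3×422.00 Cr = 21,219.00 Cr
  1,674.92 Cr + 32.76% × (21,219.00 Cr − 12,200.00 Cr) = 1,674.92 Cr + 32.76% × 9,019.00 Cr = 4,629.54 Cr
Social Insurance: 7.6% × 22,485.00 Cr = 1,708.86 Cr
Unemployment Insurance: 1.68% × 22,485.00 Cr = 377.75 Cr
Total: 4,629.54 Cr + 1,708.86 Cr + 377.75 Cr = 6,716.15 Cr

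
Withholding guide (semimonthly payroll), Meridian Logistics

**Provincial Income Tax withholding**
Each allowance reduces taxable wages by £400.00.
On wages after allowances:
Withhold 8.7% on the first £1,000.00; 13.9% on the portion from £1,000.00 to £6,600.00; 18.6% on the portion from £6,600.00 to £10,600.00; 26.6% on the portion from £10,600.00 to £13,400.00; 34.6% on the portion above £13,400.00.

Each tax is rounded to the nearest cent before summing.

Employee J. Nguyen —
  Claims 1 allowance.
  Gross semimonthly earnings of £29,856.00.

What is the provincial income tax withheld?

£7,909.58

Provincial Income Tax: taxable = £29,856.00 − 1×£400.00 = £29,456.00
  £2,354.20 + 34.6% × (£29,456.00 − £13,400.00) = £2,354.20 + 34.6% × £16,056.00 = £7,909.58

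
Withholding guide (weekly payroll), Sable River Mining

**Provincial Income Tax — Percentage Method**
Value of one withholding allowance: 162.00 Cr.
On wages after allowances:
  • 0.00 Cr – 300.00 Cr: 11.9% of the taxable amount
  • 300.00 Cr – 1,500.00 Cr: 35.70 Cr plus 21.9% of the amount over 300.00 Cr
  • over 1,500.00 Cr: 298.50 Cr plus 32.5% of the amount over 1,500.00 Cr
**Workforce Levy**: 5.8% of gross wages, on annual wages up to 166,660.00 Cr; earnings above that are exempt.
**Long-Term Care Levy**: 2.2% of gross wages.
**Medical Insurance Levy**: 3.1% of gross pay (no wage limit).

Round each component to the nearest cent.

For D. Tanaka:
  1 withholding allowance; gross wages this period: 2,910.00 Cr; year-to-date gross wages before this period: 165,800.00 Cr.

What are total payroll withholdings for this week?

Provincial Income Tax: taxable = 2,910.00 Cr − 1×162.00 Cr = 2,748.00 Cr
  298.50 Cr + 32.5% × (2,748.00 Cr − 1,500.00 Cr) = 298.50 Cr + 32.5% × 1,248.00 Cr = 704.10 Cr
Workforce Levy: cap 166,660.00 Cr − YTD 165,800.00 Cr = 860.00 Cr subject; 5.8% × 860.00 Cr = 49.88 Cr
Long-Term Care Levy: 2.2% × 2,910.00 Cr = 64.02 Cr
Medical Insurance Levy: 3.1% × 2,910.00 Cr = 90.21 Cr
Total: 704.10 Cr + 49.88 Cr + 64.02 Cr + 90.21 Cr = 908.21 Cr

908.21 Cr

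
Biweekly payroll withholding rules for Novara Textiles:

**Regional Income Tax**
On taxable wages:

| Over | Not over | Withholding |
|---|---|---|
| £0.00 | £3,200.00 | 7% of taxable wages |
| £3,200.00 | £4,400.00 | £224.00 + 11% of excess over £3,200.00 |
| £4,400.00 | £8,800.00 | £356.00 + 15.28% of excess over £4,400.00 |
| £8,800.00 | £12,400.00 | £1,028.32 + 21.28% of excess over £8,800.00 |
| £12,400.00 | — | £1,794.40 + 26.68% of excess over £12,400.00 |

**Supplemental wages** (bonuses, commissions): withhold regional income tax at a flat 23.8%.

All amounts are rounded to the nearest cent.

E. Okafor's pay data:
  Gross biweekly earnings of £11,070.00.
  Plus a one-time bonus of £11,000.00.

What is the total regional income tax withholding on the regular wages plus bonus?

£4,129.38

Regional Income Tax: taxable = £11,070.00
  £1,028.32 + 21.28% × (£11,070.00 − £8,800.00) = £1,028.32 + 21.28% × £2,270.00 = £1,511.38
Supplemental (23.8% flat on bonus): 23.8% × £11,000.00 = £2,618.00
Total regional income tax: £1,511.38 + £2,618.00 = £4,129.38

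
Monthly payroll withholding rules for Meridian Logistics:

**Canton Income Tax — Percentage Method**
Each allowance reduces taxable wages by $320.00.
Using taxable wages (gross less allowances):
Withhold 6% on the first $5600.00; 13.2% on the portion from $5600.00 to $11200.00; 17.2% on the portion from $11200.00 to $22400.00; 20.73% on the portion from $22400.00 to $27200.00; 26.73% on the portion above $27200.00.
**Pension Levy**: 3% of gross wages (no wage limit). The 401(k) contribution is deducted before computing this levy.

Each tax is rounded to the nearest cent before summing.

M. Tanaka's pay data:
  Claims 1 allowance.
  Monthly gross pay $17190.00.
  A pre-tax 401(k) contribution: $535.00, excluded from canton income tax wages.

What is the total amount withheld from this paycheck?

Canton Income Tax: taxable = $17190.00 − $535.00 − 1×$320.00 = $16335.00
  $1075.20 + 17.2% × ($16335.00 − $11200.00) = $1075.20 + 17.2% × $5135.00 = $1958.42
Pension Levy: 3% × $16655.00 = $499.65
Total: $1958.42 + $499.65 = $2458.07

$2458.07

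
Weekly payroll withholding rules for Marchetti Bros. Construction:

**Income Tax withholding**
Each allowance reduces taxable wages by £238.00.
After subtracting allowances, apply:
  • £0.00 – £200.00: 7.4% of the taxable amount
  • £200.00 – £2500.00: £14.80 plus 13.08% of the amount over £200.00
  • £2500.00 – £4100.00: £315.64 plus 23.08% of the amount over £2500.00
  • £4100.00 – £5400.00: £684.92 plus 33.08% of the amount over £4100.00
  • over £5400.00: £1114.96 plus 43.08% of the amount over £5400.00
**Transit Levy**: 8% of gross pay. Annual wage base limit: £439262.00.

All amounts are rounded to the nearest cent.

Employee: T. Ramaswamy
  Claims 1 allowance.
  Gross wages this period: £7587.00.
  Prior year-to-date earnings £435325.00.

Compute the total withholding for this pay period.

£2269.55

Income Tax: taxable = £7587.00 − 1×£238.00 = £7349.00
  £1114.96 + 43.08% × (£7349.00 − £5400.00) = £1114.96 + 43.08% × £1949.00 = £1954.59
Transit Levy: cap £439262.00 − YTD £435325.00 = £3937.00 subject; 8% × £3937.00 = £314.96
Total: £1954.59 + £314.96 = £2269.55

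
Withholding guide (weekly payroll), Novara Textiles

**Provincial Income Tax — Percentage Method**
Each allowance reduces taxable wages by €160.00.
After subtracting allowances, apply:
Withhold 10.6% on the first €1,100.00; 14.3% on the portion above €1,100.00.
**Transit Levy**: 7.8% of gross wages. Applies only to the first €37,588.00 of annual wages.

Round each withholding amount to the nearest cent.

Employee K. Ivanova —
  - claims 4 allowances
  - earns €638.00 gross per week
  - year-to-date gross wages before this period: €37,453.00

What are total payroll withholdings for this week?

Provincial Income Tax: taxable = €638.00 − 4×€160.00 = €-2.00
  Taxable ≤ 0 → €0.00
Transit Levy: cap €37,588.00 − YTD €37,453.00 = €135.00 subject; 7.8% × €135.00 = €10.53
Total: €0.00 + €10.53 = €10.53

€10.53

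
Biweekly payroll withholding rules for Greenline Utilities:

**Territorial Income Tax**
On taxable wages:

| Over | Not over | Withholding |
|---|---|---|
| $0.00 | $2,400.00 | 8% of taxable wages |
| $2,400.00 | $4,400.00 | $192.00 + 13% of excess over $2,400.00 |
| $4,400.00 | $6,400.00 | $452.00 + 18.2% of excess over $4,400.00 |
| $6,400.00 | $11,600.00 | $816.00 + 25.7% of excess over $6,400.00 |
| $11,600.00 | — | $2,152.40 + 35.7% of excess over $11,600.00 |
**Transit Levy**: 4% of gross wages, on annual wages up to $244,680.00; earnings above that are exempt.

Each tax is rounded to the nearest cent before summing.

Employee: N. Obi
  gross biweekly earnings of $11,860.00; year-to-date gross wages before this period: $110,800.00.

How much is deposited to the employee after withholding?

Territorial Income Tax: taxable = $11,860.00
  $2,152.40 + 35.7% × ($11,860.00 − $11,600.00) = $2,152.40 + 35.7% × $260.00 = $2,245.22
Transit Levy: 4% × $11,860.00 = $474.40
Total withheld: $2,245.22 + $474.40 = $2,719.62
Net pay: $11,860.00 − $2,719.62 = $9,140.38

$9,140.38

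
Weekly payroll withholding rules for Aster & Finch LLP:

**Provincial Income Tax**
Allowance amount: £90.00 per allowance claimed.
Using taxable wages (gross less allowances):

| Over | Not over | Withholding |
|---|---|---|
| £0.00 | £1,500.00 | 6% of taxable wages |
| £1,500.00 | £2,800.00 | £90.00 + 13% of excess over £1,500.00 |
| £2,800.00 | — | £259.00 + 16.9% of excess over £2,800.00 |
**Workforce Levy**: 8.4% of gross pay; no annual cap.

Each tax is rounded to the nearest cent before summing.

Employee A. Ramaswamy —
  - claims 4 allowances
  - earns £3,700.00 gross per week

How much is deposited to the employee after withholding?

£3,038.94

Provincial Income Tax: taxable = £3,700.00 − 4×£90.00 = £3,340.00
  £259.00 + 16.9% × (£3,340.00 − £2,800.00) = £259.00 + 16.9% × £540.00 = £350.26
Workforce Levy: 8.4% × £3,700.00 = £310.80
Total withheld: £350.26 + £310.80 = £661.06
Net pay: £3,700.00 − £661.06 = £3,038.94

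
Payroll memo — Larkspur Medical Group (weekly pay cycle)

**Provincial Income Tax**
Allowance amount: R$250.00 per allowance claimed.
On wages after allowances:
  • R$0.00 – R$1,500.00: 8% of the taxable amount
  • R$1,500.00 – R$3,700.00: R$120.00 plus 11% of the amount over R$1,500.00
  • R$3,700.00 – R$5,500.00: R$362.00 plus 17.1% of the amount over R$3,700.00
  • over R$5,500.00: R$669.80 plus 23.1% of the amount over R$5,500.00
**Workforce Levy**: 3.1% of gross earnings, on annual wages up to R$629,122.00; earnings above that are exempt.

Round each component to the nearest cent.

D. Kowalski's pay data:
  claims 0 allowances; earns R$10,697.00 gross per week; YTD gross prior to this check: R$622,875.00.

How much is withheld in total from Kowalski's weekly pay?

R$2,063.97

Provincial Income Tax: taxable = R$10,697.00
  R$669.80 + 23.1% × (R$10,697.00 − R$5,500.00) = R$669.80 + 23.1% × R$5,197.00 = R$1,870.31
Workforce Levy: cap R$629,122.00 − YTD R$622,875.00 = R$6,247.00 subject; 3.1% × R$6,247.00 = R$193.66
Total: R$1,870.31 + R$193.66 = R$2,063.97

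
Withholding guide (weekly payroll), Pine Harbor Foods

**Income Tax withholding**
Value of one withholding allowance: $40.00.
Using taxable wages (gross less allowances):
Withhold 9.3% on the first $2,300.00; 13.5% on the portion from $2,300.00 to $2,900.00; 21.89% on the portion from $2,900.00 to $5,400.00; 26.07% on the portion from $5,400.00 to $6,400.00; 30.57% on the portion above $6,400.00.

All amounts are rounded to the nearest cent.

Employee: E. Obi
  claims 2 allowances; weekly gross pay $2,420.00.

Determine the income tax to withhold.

$219.30

Income Tax: taxable = $2,420.00 − 2×$40.00 = $2,340.00
  $213.90 + 13.5% × ($2,340.00 − $2,300.00) = $213.90 + 13.5% × $40.00 = $219.30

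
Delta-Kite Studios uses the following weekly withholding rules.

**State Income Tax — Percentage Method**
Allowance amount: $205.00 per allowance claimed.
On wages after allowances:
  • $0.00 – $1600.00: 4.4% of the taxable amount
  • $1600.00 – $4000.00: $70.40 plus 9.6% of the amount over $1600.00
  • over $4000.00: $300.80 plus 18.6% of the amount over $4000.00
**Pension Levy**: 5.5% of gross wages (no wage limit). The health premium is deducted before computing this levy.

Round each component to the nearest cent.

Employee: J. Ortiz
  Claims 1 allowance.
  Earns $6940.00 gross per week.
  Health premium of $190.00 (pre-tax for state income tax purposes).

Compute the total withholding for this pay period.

$1145.42

State Income Tax: taxable = $6940.00 − $190.00 − 1×$205.00 = $6545.00
  $300.80 + 18.6% × ($6545.00 − $4000.00) = $300.80 + 18.6% × $2545.00 = $774.17
Pension Levy: 5.5% × $6750.00 = $371.25
Total: $774.17 + $371.25 = $1145.42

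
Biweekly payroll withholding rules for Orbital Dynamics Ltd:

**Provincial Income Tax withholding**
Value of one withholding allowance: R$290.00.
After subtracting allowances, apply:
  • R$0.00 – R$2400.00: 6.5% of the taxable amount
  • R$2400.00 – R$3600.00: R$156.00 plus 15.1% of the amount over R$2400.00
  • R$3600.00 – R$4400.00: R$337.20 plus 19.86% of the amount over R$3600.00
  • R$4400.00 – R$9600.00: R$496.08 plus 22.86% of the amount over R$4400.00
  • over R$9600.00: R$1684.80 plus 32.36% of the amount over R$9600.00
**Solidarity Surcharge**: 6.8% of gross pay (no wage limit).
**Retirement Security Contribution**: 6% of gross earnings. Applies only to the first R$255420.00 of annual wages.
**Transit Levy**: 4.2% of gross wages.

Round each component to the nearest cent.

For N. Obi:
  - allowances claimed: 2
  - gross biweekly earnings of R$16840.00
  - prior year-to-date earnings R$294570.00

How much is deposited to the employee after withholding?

Provincial Income Tax: taxable = R$16840.00 − 2×R$290.00 = R$16260.00
  R$1684.80 + 32.36% × (R$16260.00 − R$9600.00) = R$1684.80 + 32.36% × R$6660.00 = R$3839.98
Solidarity Surcharge: 6.8% × R$16840.00 = R$1145.12
Retirement Security Contribution: YTD R$294570.00 ≥ cap R$255420.00 → R$0.00
Transit Levy: 4.2% × R$16840.00 = R$707.28
Total withheld: R$3839.98 + R$1145.12 + R$0.00 + R$707.28 = R$5692.38
Net pay: R$16840.00 − R$5692.38 = R$11147.62

R$11147.62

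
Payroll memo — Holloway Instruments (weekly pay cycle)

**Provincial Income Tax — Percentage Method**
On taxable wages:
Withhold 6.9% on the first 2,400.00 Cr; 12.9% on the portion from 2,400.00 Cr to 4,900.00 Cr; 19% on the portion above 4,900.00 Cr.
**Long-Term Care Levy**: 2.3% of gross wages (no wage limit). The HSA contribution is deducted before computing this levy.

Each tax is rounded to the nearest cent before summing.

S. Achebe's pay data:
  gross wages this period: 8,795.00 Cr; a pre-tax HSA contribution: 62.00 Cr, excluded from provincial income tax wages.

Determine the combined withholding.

1,417.23 Cr

Provincial Income Tax: taxable = 8,795.00 Cr − 62.00 Cr = 8,733.00 Cr
  488.10 Cr + 19% × (8,733.00 Cr − 4,900.00 Cr) = 488.10 Cr + 19% × 3,833.00 Cr = 1,216.37 Cr
Long-Term Care Levy: 2.3% × 8,733.00 Cr = 200.86 Cr
Total: 1,216.37 Cr + 200.86 Cr = 1,417.23 Cr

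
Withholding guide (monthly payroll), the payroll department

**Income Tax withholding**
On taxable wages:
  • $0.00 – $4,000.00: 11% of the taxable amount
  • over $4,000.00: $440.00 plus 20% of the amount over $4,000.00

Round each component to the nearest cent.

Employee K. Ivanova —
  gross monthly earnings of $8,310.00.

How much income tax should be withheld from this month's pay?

Income Tax: taxable = $8,310.00
  $440.00 + 20% × ($8,310.00 − $4,000.00) = $440.00 + 20% × $4,310.00 = $1,302.00

$1,302.00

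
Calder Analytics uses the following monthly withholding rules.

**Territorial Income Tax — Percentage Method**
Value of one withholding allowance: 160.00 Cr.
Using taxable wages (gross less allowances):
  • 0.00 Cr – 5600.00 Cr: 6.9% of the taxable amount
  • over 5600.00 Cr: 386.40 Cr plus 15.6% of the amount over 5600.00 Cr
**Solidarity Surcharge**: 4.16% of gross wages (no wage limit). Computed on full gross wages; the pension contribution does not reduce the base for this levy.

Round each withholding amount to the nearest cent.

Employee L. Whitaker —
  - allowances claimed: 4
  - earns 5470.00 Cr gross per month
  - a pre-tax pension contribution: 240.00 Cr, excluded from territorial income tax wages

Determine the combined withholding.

544.26 Cr

Territorial Income Tax: taxable = 5470.00 Cr − 240.00 Cr − 4×160.00 Cr = 4590.00 Cr
  6.9% × 4590.00 Cr = 316.71 Cr
Solidarity Surcharge: 4.16% × 5470.00 Cr = 227.55 Cr
Total: 316.71 Cr + 227.55 Cr = 544.26 Cr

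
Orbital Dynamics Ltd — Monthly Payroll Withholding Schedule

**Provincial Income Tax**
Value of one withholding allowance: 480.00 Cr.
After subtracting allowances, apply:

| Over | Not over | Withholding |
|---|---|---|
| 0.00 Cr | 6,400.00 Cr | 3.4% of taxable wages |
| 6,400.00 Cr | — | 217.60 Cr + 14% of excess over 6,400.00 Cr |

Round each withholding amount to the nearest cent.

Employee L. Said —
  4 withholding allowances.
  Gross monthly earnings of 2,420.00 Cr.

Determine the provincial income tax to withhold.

17.00 Cr

Provincial Income Tax: taxable = 2,420.00 Cr − 4×480.00 Cr = 500.00 Cr
  3.4% × 500.00 Cr = 17.00 Cr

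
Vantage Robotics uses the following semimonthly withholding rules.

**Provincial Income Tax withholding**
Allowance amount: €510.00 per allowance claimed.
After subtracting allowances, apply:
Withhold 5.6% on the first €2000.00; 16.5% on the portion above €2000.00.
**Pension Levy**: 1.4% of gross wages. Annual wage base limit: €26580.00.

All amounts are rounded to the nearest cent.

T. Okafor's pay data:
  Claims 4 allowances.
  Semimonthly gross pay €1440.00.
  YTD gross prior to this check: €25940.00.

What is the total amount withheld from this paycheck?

Provincial Income Tax: taxable = €1440.00 − 4×€510.00 = €-600.00
  Taxable ≤ 0 → €0.00
Pension Levy: cap €26580.00 − YTD €25940.00 = €640.00 subject; 1.4% × €640.00 = €8.96
Total: €0.00 + €8.96 = €8.96

€8.96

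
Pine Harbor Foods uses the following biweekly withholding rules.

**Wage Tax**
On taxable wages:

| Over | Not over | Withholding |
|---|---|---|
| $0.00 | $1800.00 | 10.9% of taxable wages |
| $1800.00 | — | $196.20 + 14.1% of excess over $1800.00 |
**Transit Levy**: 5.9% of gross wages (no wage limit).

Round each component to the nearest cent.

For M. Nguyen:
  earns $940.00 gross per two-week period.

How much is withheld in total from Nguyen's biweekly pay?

Wage Tax: taxable = $940.00
  10.9% × $940.00 = $102.46
Transit Levy: 5.9% × $940.00 = $55.46
Total: $102.46 + $55.46 = $157.92

$157.92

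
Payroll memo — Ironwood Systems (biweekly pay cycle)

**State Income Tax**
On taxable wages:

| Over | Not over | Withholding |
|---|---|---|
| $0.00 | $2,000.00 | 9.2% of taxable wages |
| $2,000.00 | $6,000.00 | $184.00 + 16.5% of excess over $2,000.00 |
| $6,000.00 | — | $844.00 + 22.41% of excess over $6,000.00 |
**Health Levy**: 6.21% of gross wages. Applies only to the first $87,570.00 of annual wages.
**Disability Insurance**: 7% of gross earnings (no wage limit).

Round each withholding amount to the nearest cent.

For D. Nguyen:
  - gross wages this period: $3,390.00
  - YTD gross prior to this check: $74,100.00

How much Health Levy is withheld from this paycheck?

$210.52

Health Levy: 6.21% × $3,390.00 = $210.52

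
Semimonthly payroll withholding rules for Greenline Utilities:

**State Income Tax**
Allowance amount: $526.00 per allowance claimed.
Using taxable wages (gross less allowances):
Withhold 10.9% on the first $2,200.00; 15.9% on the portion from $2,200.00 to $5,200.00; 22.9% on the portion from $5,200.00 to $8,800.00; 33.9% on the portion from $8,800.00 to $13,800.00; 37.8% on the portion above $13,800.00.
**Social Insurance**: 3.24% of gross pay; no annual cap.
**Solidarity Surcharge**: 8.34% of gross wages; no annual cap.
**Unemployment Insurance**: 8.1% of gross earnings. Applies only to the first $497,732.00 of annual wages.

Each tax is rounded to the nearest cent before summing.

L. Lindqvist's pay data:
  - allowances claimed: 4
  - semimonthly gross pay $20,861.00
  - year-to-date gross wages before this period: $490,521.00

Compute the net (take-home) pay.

State Income Tax: taxable = $20,861.00 − 4×$526.00 = $18,757.00
  $3,236.20 + 37.8% × ($18,757.00 − $13,800.00) = $3,236.20 + 37.8% × $4,957.00 = $5,109.95
Social Insurance: 3.24% × $20,861.00 = $675.90
Solidarity Surcharge: 8.34% × $20,861.00 = $1,739.81
Unemployment Insurance: cap $497,732.00 − YTD $490,521.00 = $7,211.00 subject; 8.1% × $7,211.00 = $584.09
Total withheld: $5,109.95 + $675.90 + $1,739.81 + $584.09 = $8,109.75
Net pay: $20,861.00 − $8,109.75 = $12,751.25

$12,751.25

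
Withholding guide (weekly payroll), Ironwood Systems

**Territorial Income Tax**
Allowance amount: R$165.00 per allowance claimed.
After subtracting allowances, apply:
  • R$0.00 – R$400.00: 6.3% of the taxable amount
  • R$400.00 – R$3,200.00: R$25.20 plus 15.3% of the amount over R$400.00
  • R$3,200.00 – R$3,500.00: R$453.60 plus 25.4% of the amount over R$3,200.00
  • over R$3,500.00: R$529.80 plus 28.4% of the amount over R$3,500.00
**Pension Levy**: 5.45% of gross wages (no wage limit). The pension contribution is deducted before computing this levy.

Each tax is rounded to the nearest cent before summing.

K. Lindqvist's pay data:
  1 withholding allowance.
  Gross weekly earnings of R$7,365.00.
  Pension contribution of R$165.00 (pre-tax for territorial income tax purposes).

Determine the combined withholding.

Territorial Income Tax: taxable = R$7,365.00 − R$165.00 − 1×R$165.00 = R$7,035.00
  R$529.80 + 28.4% × (R$7,035.00 − R$3,500.00) = R$529.80 + 28.4% × R$3,535.00 = R$1,533.74
Pension Levy: 5.45% × R$7,200.00 = R$392.40
Total: R$1,533.74 + R$392.40 = R$1,926.14

R$1,926.14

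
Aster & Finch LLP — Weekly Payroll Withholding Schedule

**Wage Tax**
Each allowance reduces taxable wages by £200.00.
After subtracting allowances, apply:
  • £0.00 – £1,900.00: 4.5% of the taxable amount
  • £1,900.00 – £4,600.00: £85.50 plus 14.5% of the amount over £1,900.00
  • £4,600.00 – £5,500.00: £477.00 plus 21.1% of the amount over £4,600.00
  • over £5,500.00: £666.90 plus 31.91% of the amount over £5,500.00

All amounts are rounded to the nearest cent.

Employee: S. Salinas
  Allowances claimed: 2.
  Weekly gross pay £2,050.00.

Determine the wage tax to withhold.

£74.25

Wage Tax: taxable = £2,050.00 − 2×£200.00 = £1,650.00
  4.5% × £1,650.00 = £74.25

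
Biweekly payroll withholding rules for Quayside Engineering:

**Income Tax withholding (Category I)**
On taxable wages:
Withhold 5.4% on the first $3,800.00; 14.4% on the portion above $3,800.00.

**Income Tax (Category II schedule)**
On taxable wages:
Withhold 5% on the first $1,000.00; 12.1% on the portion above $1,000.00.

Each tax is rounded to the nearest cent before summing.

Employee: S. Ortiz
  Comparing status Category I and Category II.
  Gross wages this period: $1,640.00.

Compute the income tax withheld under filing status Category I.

$88.56

Income Tax (Category I): taxable = $1,640.00
  5.4% × $1,640.00 = $88.56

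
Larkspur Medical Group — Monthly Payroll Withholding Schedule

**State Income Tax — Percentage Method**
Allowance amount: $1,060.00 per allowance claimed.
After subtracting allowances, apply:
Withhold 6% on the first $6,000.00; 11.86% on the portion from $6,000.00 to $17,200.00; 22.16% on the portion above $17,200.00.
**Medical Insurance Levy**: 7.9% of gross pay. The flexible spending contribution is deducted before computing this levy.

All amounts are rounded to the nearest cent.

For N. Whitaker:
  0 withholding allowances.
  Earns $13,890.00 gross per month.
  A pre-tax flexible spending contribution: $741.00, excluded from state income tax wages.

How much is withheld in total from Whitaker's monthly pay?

State Income Tax: taxable = $13,890.00 − $741.00 = $13,149.00
  $360.00 + 11.86% × ($13,149.00 − $6,000.00) = $360.00 + 11.86% × $7,149.00 = $1,207.87
Medical Insurance Levy: 7.9% × $13,149.00 = $1,038.77
Total: $1,207.87 + $1,038.77 = $2,246.64

$2,246.64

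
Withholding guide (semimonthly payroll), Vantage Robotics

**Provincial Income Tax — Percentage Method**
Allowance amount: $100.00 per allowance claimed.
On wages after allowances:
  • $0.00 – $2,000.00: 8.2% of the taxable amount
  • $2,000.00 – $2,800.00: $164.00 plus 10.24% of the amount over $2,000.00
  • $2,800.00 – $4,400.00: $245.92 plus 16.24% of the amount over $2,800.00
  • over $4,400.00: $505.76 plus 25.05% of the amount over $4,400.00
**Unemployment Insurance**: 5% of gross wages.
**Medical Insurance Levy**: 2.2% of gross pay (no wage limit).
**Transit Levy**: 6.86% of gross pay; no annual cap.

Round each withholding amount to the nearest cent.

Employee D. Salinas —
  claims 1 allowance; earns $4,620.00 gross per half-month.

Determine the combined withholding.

Provincial Income Tax: taxable = $4,620.00 − 1×$100.00 = $4,520.00
  $505.76 + 25.05% × ($4,520.00 − $4,400.00) = $505.76 + 25.05% × $120.00 = $535.82
Unemployment Insurance: 5% × $4,620.00 = $231.00
Medical Insurance Levy: 2.2% × $4,620.00 = $101.64
Transit Levy: 6.86% × $4,620.00 = $316.93
Total: $535.82 + $231.00 + $101.64 + $316.93 = $1,185.39

$1,185.39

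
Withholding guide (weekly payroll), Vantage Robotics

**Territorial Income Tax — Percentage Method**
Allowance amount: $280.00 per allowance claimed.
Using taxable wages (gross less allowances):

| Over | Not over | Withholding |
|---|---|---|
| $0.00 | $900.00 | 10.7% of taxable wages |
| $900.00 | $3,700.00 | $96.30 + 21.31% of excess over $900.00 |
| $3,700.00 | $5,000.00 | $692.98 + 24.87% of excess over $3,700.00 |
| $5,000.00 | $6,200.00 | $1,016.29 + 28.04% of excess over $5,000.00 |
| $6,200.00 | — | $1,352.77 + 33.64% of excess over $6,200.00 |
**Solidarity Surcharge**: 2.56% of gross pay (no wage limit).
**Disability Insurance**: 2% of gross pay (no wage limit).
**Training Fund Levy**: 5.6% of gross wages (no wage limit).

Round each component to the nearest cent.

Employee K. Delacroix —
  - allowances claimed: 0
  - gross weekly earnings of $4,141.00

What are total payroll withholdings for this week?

$1,223.39

Territorial Income Tax: taxable = $4,141.00
  $692.98 + 24.87% × ($4,141.00 − $3,700.00) = $692.98 + 24.87% × $441.00 = $802.66
Solidarity Surcharge: 2.56% × $4,141.00 = $106.01
Disability Insurance: 2% × $4,141.00 = $82.82
Training Fund Levy: 5.6% × $4,141.00 = $231.90
Total: $802.66 + $106.01 + $82.82 + $231.90 = $1,223.39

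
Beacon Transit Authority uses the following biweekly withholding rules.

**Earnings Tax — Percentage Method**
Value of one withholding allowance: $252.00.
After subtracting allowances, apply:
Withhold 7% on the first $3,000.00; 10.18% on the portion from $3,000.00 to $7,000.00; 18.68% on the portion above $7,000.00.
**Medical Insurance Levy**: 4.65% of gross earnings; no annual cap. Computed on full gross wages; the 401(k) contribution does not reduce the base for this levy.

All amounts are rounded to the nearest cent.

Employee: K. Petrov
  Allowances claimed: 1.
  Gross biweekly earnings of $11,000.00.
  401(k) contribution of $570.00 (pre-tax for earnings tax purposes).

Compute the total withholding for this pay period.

Earnings Tax: taxable = $11,000.00 − $570.00 − 1×$252.00 = $10,178.00
  $617.20 + 18.68% × ($10,178.00 − $7,000.00) = $617.20 + 18.68% × $3,178.00 = $1,210.85
Medical Insurance Levy: 4.65% × $11,000.00 = $511.50
Total: $1,210.85 + $511.50 = $1,722.35

$1,722.35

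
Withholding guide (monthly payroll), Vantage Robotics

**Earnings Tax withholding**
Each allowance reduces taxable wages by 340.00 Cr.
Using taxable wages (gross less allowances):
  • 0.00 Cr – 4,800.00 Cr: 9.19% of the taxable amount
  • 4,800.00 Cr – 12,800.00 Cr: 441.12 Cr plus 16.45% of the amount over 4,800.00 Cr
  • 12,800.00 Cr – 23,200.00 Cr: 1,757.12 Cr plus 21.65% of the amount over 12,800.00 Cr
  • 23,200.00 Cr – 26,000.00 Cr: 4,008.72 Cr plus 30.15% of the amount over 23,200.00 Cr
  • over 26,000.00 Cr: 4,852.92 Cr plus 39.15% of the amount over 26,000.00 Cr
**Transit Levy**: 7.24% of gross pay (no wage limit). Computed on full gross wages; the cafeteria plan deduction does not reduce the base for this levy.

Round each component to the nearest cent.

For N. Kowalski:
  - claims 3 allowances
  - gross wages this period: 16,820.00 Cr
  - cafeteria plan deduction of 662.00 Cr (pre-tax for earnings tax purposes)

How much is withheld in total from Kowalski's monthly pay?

3,481.07 Cr

Earnings Tax: taxable = 16,820.00 Cr − 662.00 Cr − 3×340.00 Cr = 15,138.00 Cr
  1,757.12 Cr + 21.65% × (15,138.00 Cr − 12,800.00 Cr) = 1,757.12 Cr + 21.65% × 2,338.00 Cr = 2,263.30 Cr
Transit Levy: 7.24% × 16,820.00 Cr = 1,217.77 Cr
Total: 2,263.30 Cr + 1,217.77 Cr = 3,481.07 Cr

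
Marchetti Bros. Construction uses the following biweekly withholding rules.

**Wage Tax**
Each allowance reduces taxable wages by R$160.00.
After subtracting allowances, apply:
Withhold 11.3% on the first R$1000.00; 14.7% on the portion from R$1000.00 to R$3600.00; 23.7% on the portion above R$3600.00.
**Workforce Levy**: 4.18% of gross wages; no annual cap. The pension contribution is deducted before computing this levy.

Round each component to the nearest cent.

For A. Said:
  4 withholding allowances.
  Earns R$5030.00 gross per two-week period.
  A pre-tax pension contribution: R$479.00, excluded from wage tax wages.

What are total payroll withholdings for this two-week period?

Wage Tax: taxable = R$5030.00 − R$479.00 − 4×R$160.00 = R$3911.00
  R$495.20 + 23.7% × (R$3911.00 − R$3600.00) = R$495.20 + 23.7% × R$311.00 = R$568.91
Workforce Levy: 4.18% × R$4551.00 = R$190.23
Total: R$568.91 + R$190.23 = R$759.14

R$759.14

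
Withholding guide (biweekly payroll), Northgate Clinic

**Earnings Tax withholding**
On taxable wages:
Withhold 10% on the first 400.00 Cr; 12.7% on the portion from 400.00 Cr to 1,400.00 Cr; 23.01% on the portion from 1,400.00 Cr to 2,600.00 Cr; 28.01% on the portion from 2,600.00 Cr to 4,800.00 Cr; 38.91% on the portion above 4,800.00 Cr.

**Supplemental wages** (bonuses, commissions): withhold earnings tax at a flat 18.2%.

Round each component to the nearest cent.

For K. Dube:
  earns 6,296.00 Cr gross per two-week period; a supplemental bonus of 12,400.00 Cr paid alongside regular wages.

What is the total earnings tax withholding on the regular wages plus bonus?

Earnings Tax: taxable = 6,296.00 Cr
  1,059.34 Cr + 38.91% × (6,296.00 Cr − 4,800.00 Cr) = 1,059.34 Cr + 38.91% × 1,496.00 Cr = 1,641.43 Cr
Supplemental (18.2% flat on bonus): 18.2% × 12,400.00 Cr = 2,256.80 Cr
Total earnings tax: 1,641.43 Cr + 2,256.80 Cr = 3,898.23 Cr

3,898.23 Cr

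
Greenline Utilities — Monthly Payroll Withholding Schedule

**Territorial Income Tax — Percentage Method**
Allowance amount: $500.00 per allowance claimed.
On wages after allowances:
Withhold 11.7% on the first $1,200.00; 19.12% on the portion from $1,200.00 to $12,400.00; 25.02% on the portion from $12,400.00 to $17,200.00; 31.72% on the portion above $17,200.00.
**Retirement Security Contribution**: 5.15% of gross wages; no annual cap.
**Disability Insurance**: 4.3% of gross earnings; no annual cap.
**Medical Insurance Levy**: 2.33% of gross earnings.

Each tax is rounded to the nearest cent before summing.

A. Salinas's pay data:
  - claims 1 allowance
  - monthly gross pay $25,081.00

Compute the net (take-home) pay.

Territorial Income Tax: taxable = $25,081.00 − 1×$500.00 = $24,581.00
  $3,482.80 + 31.72% × ($24,581.00 − $17,200.00) = $3,482.80 + 31.72% × $7,381.00 = $5,824.05
Retirement Security Contribution: 5.15% × $25,081.00 = $1,291.67
Disability Insurance: 4.3% × $25,081.00 = $1,078.48
Medical Insurance Levy: 2.33% × $25,081.00 = $584.39
Total withheld: $5,824.05 + $1,291.67 + $1,078.48 + $584.39 = $8,778.59
Net pay: $25,081.00 − $8,778.59 = $16,302.41

$16,302.41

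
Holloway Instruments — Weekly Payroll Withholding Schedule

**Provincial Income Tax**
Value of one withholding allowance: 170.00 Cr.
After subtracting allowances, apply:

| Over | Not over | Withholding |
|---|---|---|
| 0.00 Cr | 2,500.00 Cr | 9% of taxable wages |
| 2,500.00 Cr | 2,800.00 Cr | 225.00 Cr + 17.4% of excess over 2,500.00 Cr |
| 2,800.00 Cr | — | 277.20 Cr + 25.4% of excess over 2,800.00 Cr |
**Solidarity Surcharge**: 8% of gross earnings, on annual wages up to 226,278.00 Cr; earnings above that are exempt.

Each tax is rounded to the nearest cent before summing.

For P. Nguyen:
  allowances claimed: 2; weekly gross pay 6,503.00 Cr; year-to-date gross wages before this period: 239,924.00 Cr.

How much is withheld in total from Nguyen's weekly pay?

Provincial Income Tax: taxable = 6,503.00 Cr − 2×170.00 Cr = 6,163.00 Cr
  277.20 Cr + 25.4% × (6,163.00 Cr − 2,800.00 Cr) = 277.20 Cr + 25.4% × 3,363.00 Cr = 1,131.40 Cr
Solidarity Surcharge: YTD 239,924.00 Cr ≥ cap 226,278.00 Cr → 0.00 Cr
Total: 1,131.40 Cr + 0.00 Cr = 1,131.40 Cr

1,131.40 Cr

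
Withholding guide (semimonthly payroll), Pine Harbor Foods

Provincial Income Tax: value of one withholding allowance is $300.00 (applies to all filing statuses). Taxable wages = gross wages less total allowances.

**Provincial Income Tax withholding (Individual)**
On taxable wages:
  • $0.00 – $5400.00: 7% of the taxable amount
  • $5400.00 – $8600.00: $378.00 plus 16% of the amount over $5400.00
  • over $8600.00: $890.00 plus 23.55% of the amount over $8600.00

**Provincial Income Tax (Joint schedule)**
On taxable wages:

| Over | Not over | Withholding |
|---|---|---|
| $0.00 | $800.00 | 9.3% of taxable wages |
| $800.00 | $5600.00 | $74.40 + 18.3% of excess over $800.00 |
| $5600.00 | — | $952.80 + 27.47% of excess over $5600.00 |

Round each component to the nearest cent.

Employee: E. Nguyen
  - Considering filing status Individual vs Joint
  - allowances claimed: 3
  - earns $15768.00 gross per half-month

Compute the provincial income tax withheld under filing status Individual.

$2366.11

Provincial Income Tax (Individual): taxable = $15768.00 − 3×$300.00 = $14868.00
  $890.00 + 23.55% × ($14868.00 − $8600.00) = $890.00 + 23.55% × $6268.00 = $2366.11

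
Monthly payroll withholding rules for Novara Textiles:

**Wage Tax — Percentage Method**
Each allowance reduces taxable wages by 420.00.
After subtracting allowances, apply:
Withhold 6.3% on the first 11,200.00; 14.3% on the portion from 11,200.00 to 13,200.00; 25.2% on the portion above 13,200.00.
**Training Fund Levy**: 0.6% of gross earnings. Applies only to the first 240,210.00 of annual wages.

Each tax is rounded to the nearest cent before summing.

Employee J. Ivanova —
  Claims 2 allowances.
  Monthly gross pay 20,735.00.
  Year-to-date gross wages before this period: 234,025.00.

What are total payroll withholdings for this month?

2,715.85

Wage Tax: taxable = 20,735.00 − 2×420.00 = 19,895.00
  991.60 + 25.2% × (19,895.00 − 13,200.00) = 991.60 + 25.2% × 6,695.00 = 2,678.74
Training Fund Levy: cap 240,210.00 − YTD 234,025.00 = 6,185.00 subject; 0.6% × 6,185.00 = 37.11
Total: 2,678.74 + 37.11 = 2,715.85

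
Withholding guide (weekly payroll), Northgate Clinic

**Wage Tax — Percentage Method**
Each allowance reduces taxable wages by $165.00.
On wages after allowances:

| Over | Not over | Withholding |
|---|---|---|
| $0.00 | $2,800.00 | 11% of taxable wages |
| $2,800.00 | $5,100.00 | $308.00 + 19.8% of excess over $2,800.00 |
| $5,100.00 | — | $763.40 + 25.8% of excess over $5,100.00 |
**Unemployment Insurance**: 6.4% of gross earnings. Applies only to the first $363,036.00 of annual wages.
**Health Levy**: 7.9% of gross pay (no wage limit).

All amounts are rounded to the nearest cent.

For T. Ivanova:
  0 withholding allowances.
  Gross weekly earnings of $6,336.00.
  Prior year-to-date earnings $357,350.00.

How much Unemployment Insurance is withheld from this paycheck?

$363.90

Unemployment Insurance: cap $363,036.00 − YTD $357,350.00 = $5,686.00 subject; 6.4% × $5,686.00 = $363.90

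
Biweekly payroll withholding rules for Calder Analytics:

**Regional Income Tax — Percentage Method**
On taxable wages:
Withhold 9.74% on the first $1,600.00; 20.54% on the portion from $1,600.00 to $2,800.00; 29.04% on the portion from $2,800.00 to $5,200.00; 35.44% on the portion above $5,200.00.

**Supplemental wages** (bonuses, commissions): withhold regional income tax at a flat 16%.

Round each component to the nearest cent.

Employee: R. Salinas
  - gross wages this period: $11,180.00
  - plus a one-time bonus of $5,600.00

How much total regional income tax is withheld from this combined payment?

Regional Income Tax: taxable = $11,180.00
  $1,099.28 + 35.44% × ($11,180.00 − $5,200.00) = $1,099.28 + 35.44% × $5,980.00 = $3,218.59
Supplemental (16% flat on bonus): 16% × $5,600.00 = $896.00
Total regional income tax: $3,218.59 + $896.00 = $4,114.59

$4,114.59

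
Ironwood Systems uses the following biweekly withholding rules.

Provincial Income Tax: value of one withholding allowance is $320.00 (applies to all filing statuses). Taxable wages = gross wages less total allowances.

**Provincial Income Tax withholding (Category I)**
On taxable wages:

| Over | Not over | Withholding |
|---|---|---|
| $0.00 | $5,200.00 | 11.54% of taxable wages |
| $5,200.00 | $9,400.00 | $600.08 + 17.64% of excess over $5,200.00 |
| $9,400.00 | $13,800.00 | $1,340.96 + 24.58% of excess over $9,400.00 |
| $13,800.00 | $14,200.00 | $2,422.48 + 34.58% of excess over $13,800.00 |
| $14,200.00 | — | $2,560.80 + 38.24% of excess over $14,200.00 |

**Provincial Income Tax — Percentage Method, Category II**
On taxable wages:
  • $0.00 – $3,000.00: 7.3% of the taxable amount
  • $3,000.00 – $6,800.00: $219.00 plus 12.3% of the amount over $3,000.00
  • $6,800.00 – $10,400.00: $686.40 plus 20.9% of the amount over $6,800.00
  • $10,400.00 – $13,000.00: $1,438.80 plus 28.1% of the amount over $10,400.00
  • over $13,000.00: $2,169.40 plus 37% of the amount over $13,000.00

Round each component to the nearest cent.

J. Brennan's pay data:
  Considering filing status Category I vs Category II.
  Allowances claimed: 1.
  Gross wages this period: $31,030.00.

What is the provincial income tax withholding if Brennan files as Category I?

Provincial Income Tax (Category I): taxable = $31,030.00 − 1×$320.00 = $30,710.00
  $2,560.80 + 38.24% × ($30,710.00 − $14,200.00) = $2,560.80 + 38.24% × $16,510.00 = $8,874.22

$8,874.22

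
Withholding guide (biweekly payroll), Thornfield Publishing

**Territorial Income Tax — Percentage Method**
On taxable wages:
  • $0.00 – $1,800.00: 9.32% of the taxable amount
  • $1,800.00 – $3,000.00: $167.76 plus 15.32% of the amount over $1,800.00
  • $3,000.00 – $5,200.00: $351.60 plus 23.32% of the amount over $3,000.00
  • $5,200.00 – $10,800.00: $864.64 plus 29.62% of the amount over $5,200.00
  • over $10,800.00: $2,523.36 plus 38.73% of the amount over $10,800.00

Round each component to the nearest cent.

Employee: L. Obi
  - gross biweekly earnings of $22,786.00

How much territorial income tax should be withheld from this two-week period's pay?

$7,165.54

Territorial Income Tax: taxable = $22,786.00
  $2,523.36 + 38.73% × ($22,786.00 − $10,800.00) = $2,523.36 + 38.73% × $11,986.00 = $7,165.54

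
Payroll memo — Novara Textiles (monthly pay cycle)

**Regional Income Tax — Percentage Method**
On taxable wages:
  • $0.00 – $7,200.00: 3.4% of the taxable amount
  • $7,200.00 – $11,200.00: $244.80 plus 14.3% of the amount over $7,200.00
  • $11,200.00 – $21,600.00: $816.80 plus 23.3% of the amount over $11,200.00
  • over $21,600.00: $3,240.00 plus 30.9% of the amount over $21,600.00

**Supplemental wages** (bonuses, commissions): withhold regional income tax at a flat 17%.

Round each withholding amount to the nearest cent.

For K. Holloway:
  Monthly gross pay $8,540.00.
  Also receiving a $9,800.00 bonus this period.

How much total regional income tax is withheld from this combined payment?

Regional Income Tax: taxable = $8,540.00
  $244.80 + 14.3% × ($8,540.00 − $7,200.00) = $244.80 + 14.3% × $1,340.00 = $436.42
Supplemental (17% flat on bonus): 17% × $9,800.00 = $1,666.00
Total regional income tax: $436.42 + $1,666.00 = $2,102.42

$2,102.42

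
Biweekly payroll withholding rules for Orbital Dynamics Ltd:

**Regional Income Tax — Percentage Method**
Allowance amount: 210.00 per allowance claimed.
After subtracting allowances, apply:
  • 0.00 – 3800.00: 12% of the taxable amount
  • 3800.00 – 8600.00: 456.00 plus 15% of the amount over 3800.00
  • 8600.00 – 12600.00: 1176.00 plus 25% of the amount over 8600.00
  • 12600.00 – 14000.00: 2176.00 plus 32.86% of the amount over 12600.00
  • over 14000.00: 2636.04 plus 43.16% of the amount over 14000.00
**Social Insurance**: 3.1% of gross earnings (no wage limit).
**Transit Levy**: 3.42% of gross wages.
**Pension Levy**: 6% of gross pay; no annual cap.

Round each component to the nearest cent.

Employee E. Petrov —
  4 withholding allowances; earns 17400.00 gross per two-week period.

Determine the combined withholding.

5919.42

Regional Income Tax: taxable = 17400.00 − 4×210.00 = 16560.00
  2636.04 + 43.16% × (16560.00 − 14000.00) = 2636.04 + 43.16% × 2560.00 = 3740.94
Social Insurance: 3.1% × 17400.00 = 539.40
Transit Levy: 3.42% × 17400.00 = 595.08
Pension Levy: 6% × 17400.00 = 1044.00
Total: 3740.94 + 539.40 + 595.08 + 1044.00 = 5919.42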